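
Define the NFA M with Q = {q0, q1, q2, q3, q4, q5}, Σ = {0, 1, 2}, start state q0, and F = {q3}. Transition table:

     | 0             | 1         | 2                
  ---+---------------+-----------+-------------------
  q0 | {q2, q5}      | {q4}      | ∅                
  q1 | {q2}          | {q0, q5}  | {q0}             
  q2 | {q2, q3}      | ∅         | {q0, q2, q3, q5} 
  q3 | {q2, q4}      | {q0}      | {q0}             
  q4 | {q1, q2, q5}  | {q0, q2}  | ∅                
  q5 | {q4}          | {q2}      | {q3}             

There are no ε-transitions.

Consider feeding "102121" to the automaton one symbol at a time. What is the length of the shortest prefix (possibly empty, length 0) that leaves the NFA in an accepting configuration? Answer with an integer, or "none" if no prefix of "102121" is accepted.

Start in {q0}.
Read '1': q0→{q4}; now {q4}.
Read '0': q4→{q1, q2, q5}; now {q1, q2, q5}.
Read '2': q1→{q0}, q2→{q0, q2, q3, q5}, q5→{q3}; now {q0, q2, q3, q5}.
None of the earlier sets intersect F, but {q0, q2, q3, q5} does.

3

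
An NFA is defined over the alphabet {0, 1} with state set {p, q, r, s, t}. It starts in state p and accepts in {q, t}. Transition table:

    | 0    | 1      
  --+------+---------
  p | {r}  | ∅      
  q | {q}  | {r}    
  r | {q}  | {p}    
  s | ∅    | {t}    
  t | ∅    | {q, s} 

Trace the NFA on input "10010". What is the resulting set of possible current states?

∅

Start in {p}.
Read '1': p→∅; now ∅.
The set is empty and remains empty for the remaining 4 symbols.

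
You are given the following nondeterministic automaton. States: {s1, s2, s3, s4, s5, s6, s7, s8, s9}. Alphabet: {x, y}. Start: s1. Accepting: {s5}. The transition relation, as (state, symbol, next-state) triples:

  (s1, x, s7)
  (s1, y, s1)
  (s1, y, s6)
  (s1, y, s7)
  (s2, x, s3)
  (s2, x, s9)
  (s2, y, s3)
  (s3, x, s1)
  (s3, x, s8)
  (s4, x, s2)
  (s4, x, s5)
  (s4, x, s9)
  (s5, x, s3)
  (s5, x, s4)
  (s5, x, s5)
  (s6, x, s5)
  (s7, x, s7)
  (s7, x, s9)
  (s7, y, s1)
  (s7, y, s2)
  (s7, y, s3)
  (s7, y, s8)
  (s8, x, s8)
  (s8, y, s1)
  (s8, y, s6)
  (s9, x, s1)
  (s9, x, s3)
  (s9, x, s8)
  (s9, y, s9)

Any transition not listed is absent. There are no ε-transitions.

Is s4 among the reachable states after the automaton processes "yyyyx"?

Start in {s1}.
Read 'y': {s1} → {s1, s6, s7}.
Read 'y': {s1, s6, s7} → {s1, s2, s3, s6, s7, s8}.
Read 'y': {s1, s2, s3, s6, s7, s8} → {s1, s2, s3, s6, s7, s8}.
Read 'y': {s1, s2, s3, s6, s7, s8} → {s1, s2, s3, s6, s7, s8}.
Read 'x': {s1, s2, s3, s6, s7, s8} → {s1, s3, s5, s7, s8, s9}.
State s4 is not in {s1, s3, s5, s7, s8, s9}.

No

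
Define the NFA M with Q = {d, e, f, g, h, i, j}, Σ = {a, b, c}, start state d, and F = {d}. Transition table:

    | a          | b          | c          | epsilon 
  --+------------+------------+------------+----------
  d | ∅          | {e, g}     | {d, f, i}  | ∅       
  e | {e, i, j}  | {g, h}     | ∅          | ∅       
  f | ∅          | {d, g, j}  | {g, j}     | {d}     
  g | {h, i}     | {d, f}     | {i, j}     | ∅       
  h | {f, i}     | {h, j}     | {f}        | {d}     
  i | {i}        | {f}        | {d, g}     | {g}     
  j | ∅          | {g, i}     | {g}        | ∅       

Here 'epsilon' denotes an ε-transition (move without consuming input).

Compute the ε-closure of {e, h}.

{d, e, h}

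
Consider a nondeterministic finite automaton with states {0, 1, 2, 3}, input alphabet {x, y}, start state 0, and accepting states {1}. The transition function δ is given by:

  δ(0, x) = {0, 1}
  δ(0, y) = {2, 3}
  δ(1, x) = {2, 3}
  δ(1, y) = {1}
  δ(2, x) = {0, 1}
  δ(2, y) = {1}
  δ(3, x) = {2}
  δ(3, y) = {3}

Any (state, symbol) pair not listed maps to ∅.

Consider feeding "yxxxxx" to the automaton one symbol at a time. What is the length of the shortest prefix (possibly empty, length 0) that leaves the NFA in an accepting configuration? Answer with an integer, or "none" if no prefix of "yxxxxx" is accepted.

Start in {0}.
Read 'y': 0→{2, 3}; now {2, 3}.
Read 'x': 2→{0, 1}, 3→{2}; now {0, 1, 2}.
None of the earlier sets intersect F, but {0, 1, 2} does.

2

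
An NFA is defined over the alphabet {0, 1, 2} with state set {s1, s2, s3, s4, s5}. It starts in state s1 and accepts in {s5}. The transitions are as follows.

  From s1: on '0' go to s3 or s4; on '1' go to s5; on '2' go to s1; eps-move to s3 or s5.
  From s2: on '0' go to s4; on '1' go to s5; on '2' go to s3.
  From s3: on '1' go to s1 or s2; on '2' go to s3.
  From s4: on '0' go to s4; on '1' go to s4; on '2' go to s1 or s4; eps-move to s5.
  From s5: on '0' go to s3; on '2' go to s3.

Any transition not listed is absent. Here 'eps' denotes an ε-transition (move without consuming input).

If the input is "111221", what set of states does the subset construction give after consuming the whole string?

Start: ε-closure({s1}) = {s1, s3, s5}.
Read '1': {s1, s3, s5} → {s1, s2, s3, s5}.
Read '1': {s1, s2, s3, s5} → {s1, s2, s3, s5}.
Read '1': {s1, s2, s3, s5} → {s1, s2, s3, s5}.
Read '2': {s1, s2, s3, s5} → {s1, s3, s5}.
Read '2': {s1, s3, s5} → {s1, s3, s5}.
Read '1': {s1, s3, s5} → {s1, s2, s3, s5}.

{s1, s2, s3, s5}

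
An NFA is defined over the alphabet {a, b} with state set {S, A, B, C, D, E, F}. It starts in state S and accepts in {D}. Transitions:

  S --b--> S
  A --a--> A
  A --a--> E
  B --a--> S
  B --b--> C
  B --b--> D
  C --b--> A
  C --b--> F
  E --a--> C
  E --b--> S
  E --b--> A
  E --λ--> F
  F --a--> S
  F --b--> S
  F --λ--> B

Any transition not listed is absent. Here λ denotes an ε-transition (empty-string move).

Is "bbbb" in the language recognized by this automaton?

No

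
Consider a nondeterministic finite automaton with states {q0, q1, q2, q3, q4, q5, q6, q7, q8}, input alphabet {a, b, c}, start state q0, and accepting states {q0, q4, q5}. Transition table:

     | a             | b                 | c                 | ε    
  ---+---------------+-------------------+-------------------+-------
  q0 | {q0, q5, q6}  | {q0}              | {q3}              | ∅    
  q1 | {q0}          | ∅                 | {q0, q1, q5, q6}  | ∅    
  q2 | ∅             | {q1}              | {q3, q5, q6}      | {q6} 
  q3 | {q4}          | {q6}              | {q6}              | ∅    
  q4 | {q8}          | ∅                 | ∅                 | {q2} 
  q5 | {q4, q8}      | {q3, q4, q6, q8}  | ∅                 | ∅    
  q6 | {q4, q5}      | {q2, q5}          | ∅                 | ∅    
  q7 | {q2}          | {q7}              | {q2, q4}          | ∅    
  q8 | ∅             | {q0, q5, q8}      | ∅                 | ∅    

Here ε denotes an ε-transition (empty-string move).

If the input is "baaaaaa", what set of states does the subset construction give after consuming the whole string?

Start in {q0}.
Read 'b': q0→{q0}; now {q0}.
Read 'a': q0→{q0, q5, q6}; now {q0, q5, q6}.
Read 'a': q0→{q0, q5, q6}, q5→{q4, q8}, q6→{q4, q5}; union {q0, q4, q5, q6, q8}; ε-closure = {q0, q2, q4, q5, q6, q8}.
Read 'a': q0→{q0, q5, q6}, q2→∅, q4→{q8}, q5→{q4, q8}, q6→{q4, q5}, q8→∅; union {q0, q4, q5, q6, q8}; ε-closure = {q0, q2, q4, q5, q6, q8}.
Read 'a': q0→{q0, q5, q6}, q2→∅, q4→{q8}, q5→{q4, q8}, q6→{q4, q5}, q8→∅; union {q0, q4, q5, q6, q8}; ε-closure = {q0, q2, q4, q5, q6, q8}.
Read 'a': q0→{q0, q5, q6}, q2→∅, q4→{q8}, q5→{q4, q8}, q6→{q4, q5}, q8→∅; union {q0, q4, q5, q6, q8}; ε-closure = {q0, q2, q4, q5, q6, q8}.
Read 'a': q0→{q0, q5, q6}, q2→∅, q4→{q8}, q5→{q4, q8}, q6→{q4, q5}, q8→∅; union {q0, q4, q5, q6, q8}; ε-closure = {q0, q2, q4, q5, q6, q8}.

{q0, q2, q4, q5, q6, q8}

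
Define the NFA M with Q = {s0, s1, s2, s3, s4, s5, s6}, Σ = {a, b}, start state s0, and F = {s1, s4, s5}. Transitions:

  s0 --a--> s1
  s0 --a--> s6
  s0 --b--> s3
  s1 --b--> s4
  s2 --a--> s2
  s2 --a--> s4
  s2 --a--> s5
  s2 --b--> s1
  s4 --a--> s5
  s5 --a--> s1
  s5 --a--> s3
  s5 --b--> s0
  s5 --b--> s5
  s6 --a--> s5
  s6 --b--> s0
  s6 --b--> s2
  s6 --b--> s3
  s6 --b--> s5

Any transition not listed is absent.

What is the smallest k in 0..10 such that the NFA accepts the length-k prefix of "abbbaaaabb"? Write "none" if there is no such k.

Start in {s0}.
Read 'a': {s0} → {s1, s6}.
None of the earlier sets intersect F, but {s1, s6} does.

1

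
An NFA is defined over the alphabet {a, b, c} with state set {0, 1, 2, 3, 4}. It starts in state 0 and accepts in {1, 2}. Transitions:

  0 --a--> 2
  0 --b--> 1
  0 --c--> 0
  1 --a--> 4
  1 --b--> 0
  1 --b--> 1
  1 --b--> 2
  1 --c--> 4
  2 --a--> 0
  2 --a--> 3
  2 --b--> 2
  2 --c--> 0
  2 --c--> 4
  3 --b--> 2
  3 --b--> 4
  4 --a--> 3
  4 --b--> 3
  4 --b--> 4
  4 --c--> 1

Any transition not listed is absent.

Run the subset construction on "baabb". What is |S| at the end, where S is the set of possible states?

3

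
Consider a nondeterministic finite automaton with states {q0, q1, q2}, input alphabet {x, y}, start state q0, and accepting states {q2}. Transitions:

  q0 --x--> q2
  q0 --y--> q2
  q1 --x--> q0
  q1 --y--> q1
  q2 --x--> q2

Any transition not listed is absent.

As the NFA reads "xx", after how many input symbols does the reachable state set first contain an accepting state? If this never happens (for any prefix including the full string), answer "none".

1

Start in {q0}.
Read 'x': {q0} → {q2}.
None of the earlier sets intersect F, but {q2} does.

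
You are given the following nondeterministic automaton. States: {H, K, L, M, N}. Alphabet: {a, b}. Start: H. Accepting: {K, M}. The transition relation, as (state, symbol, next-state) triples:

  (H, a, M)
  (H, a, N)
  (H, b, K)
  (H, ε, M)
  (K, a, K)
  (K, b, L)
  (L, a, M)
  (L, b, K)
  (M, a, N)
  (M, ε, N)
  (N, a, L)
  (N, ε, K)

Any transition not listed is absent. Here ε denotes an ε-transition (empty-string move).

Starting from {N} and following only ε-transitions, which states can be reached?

Begin with {N}.
ε-move N → K; add K.

{K, N}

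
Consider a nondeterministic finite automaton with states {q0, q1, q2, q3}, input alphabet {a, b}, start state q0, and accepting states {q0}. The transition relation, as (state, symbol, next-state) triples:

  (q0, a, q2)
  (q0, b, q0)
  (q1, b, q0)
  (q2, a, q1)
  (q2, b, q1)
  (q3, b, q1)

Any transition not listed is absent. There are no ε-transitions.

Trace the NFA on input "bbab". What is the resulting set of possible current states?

Start in {q0}.
Read 'b': q0→{q0}; now {q0}.
Read 'b': q0→{q0}; now {q0}.
Read 'a': q0→{q2}; now {q2}.
Read 'b': q2→{q1}; now {q1}.

{q1}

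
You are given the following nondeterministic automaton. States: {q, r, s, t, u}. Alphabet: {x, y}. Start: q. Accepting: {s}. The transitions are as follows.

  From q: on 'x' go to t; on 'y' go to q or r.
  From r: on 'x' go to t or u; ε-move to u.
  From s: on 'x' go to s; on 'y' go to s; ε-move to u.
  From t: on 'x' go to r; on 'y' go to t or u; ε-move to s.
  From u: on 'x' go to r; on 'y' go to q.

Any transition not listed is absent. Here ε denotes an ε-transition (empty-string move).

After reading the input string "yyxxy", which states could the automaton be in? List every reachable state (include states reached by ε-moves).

{q, s, t, u}

Start in {q}.
Read 'y': q→{q, r}; union {q, r}; ε-closure = {q, r, u}.
Read 'y': q→{q, r}, r→∅, u→{q}; union {q, r}; ε-closure = {q, r, u}.
Read 'x': q→{t}, r→{t, u}, u→{r}; union {r, t, u}; ε-closure = {r, s, t, u}.
Read 'x': r→{t, u}, s→{s}, t→{r}, u→{r}; now {r, s, t, u}.
Read 'y': r→∅, s→{s}, t→{t, u}, u→{q}; now {q, s, t, u}.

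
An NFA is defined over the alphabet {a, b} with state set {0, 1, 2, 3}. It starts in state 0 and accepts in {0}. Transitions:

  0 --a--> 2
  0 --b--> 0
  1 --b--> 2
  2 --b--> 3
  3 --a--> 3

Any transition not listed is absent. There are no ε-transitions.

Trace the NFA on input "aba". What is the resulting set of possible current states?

{3}

Start in {0}.
Read 'a': 0→{2}; now {2}.
Read 'b': 2→{3}; now {3}.
Read 'a': 3→{3}; now {3}.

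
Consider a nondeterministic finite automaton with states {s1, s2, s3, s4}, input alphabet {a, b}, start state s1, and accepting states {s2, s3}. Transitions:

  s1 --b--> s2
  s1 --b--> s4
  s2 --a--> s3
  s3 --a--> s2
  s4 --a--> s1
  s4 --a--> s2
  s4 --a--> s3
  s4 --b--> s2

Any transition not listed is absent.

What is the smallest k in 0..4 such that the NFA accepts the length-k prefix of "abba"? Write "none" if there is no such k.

none

Start in {s1}.
Read 'a': s1→∅; now ∅.
The set is empty and remains empty for the remaining 3 symbols.
No reachable set along the way intersects F.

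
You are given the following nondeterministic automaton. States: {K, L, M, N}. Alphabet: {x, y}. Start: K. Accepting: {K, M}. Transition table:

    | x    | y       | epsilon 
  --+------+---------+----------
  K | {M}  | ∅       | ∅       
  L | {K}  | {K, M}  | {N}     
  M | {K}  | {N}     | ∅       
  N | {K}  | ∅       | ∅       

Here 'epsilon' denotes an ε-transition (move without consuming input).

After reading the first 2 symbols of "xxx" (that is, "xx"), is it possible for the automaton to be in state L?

Start in {K}.
Read 'x': {K} → {M}.
Read 'x': {M} → {K}.
State L is not in {K}.

No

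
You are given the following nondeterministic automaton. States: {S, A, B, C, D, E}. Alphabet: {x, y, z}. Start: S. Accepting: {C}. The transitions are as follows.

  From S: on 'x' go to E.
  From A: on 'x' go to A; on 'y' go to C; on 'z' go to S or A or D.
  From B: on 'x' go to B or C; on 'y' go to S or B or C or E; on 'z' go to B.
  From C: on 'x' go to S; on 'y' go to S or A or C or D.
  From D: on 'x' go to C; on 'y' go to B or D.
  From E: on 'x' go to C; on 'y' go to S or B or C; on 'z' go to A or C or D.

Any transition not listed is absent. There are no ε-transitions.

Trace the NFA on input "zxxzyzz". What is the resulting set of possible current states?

∅

Start in {S}.
Read 'z': {S} → ∅.
The set is empty and remains empty for the remaining 6 symbols.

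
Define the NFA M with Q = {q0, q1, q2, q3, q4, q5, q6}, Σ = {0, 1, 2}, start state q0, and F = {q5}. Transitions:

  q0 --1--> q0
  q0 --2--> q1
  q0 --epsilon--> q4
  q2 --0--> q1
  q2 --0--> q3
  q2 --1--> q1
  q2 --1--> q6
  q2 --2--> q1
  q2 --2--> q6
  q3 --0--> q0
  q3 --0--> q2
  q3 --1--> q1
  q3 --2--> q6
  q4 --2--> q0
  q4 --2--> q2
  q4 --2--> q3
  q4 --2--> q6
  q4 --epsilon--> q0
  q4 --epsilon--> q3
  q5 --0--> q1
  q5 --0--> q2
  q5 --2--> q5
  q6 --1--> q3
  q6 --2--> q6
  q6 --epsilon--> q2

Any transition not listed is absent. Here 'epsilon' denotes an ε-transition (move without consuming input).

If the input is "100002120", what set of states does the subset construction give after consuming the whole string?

Start: ε-closure({q0}) = {q0, q3, q4}.
Read '1': q0→{q0}, q3→{q1}, q4→∅; union {q0, q1}; ε-closure = {q0, q1, q3, q4}.
Read '0': q0→∅, q1→∅, q3→{q0, q2}, q4→∅; union {q0, q2}; ε-closure = {q0, q2, q3, q4}.
Read '0': q0→∅, q2→{q1, q3}, q3→{q0, q2}, q4→∅; union {q0, q1, q2, q3}; ε-closure = {q0, q1, q2, q3, q4}.
Read '0': q0→∅, q1→∅, q2→{q1, q3}, q3→{q0, q2}, q4→∅; union {q0, q1, q2, q3}; ε-closure = {q0, q1, q2, q3, q4}.
Read '0': q0→∅, q1→∅, q2→{q1, q3}, q3→{q0, q2}, q4→∅; union {q0, q1, q2, q3}; ε-closure = {q0, q1, q2, q3, q4}.
Read '2': q0→{q1}, q1→∅, q2→{q1, q6}, q3→{q6}, q4→{q0, q2, q3, q6}; union {q0, q1, q2, q3, q6}; ε-closure = {q0, q1, q2, q3, q4, q6}.
Read '1': q0→{q0}, q1→∅, q2→{q1, q6}, q3→{q1}, q4→∅, q6→{q3}; union {q0, q1, q3, q6}; ε-closure = {q0, q1, q2, q3, q4, q6}.
Read '2': q0→{q1}, q1→∅, q2→{q1, q6}, q3→{q6}, q4→{q0, q2, q3, q6}, q6→{q6}; union {q0, q1, q2, q3, q6}; ε-closure = {q0, q1, q2, q3, q4, q6}.
Read '0': q0→∅, q1→∅, q2→{q1, q3}, q3→{q0, q2}, q4→∅, q6→∅; union {q0, q1, q2, q3}; ε-closure = {q0, q1, q2, q3, q4}.

{q0, q1, q2, q3, q4}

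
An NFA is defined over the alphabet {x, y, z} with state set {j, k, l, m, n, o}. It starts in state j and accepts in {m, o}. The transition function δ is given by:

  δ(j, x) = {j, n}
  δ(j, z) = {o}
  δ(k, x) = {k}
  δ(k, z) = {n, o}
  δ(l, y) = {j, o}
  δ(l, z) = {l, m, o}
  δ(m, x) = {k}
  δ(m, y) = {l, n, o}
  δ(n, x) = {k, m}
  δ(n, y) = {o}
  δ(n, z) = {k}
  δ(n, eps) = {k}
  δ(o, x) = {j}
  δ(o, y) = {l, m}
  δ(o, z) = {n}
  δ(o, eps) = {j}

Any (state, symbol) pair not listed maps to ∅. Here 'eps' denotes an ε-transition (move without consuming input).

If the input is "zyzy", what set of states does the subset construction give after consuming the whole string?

{j, k, l, m, n, o}

Start in {j}.
Read 'z': j→{o}; union {o}; ε-closure = {j, o}.
Read 'y': j→∅, o→{l, m}; now {l, m}.
Read 'z': l→{l, m, o}, m→∅; union {l, m, o}; ε-closure = {j, l, m, o}.
Read 'y': j→∅, l→{j, o}, m→{l, n, o}, o→{l, m}; union {j, l, m, n, o}; ε-closure = {j, k, l, m, n, o}.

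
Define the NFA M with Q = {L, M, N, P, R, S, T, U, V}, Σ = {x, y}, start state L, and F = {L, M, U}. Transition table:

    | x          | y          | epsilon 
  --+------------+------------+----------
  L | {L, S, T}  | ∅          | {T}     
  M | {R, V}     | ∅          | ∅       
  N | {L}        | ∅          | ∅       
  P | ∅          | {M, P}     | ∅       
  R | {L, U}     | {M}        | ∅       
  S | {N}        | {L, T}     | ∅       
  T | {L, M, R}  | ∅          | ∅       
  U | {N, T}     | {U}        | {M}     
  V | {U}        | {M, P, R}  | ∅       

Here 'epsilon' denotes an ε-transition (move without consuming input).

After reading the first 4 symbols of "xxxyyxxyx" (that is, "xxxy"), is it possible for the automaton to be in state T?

Yes

Start: ε-closure({L}) = {L, T}.
Read 'x': {L, T} → {L, M, R, S, T}.
Read 'x': {L, M, R, S, T} → {L, M, N, R, S, T, U, V}.
Read 'x': {L, M, N, R, S, T, U, V} → {L, M, N, R, S, T, U, V}.
Read 'y': {L, M, N, R, S, T, U, V} → {L, M, P, R, T, U}.
State T is in {L, M, P, R, T, U}.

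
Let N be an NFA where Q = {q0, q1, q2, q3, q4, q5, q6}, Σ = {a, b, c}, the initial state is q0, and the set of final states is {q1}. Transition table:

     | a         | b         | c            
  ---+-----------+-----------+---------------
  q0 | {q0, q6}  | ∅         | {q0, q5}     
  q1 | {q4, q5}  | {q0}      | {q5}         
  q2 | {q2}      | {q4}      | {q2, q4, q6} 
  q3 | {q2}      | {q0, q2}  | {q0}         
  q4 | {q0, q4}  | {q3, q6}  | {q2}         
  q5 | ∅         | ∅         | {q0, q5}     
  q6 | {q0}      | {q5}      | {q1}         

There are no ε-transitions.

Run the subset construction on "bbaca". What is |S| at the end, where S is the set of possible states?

0

Start in {q0}.
Read 'b': q0→∅; now ∅.
The set is empty and remains empty for the remaining 4 symbols.
That set has 0 states.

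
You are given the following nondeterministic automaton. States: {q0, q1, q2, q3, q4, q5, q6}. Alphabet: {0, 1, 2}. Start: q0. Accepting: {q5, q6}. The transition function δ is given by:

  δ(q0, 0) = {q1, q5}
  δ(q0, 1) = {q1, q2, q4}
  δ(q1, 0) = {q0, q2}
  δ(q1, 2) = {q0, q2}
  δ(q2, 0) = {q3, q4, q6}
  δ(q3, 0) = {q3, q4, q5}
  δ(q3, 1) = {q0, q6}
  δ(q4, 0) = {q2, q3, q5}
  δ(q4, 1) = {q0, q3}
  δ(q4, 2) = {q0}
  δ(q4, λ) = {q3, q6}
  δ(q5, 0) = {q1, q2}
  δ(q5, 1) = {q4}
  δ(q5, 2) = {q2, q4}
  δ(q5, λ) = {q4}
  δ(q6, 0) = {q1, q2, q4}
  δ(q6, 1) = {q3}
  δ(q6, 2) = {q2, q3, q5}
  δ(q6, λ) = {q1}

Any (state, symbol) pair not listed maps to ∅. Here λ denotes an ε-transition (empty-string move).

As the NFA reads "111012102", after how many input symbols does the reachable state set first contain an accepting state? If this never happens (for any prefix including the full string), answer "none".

1

Start in {q0}.
Read '1': q0→{q1, q2, q4}; union {q1, q2, q4}; ε-closure = {q1, q2, q3, q4, q6}.
None of the earlier sets intersect F, but {q1, q2, q3, q4, q6} does.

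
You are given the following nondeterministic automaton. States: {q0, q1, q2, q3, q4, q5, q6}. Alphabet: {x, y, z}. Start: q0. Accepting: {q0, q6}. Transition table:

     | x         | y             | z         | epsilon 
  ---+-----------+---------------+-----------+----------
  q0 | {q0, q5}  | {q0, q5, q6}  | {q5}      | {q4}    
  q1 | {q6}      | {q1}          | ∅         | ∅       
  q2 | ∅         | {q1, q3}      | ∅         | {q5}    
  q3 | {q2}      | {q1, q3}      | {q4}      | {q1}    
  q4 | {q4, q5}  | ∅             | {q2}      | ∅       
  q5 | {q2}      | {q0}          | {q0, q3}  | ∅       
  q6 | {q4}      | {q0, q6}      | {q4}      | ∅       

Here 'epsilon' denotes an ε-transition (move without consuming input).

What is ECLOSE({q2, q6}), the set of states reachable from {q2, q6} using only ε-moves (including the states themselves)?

Begin with {q2, q6}.
ε-move q2 → q5; add q5.

{q2, q5, q6}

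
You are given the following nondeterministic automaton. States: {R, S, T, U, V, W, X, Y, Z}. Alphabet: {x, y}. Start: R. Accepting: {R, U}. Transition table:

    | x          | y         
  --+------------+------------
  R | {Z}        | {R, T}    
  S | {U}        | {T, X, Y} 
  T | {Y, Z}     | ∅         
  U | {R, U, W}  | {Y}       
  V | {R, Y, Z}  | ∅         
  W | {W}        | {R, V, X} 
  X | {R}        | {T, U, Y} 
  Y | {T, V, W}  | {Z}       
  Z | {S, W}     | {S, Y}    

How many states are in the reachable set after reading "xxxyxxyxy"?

7

Start in {R}.
Read 'x': R→{Z}; now {Z}.
Read 'x': Z→{S, W}; now {S, W}.
Read 'x': S→{U}, W→{W}; now {U, W}.
Read 'y': U→{Y}, W→{R, V, X}; now {R, V, X, Y}.
Read 'x': R→{Z}, V→{R, Y, Z}, X→{R}, Y→{T, V, W}; now {R, T, V, W, Y, Z}.
Read 'x': R→{Z}, T→{Y, Z}, V→{R, Y, Z}, W→{W}, Y→{T, V, W}, Z→{S, W}; now {R, S, T, V, W, Y, Z}.
Read 'y': R→{R, T}, S→{T, X, Y}, T→∅, V→∅, W→{R, V, X}, Y→{Z}, Z→{S, Y}; now {R, S, T, V, X, Y, Z}.
Read 'x': R→{Z}, S→{U}, T→{Y, Z}, V→{R, Y, Z}, X→{R}, Y→{T, V, W}, Z→{S, W}; now {R, S, T, U, V, W, Y, Z}.
Read 'y': R→{R, T}, S→{T, X, Y}, T→∅, U→{Y}, V→∅, W→{R, V, X}, Y→{Z}, Z→{S, Y}; now {R, S, T, V, X, Y, Z}.
That set has 7 states.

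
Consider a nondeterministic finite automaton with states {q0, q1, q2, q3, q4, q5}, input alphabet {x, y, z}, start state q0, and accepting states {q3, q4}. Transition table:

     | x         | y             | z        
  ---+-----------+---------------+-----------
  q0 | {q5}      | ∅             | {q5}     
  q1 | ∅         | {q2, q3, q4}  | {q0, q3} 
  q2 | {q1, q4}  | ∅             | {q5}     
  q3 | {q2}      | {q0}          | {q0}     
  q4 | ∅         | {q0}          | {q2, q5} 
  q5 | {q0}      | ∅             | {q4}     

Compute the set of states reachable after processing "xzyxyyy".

Start in {q0}.
Read 'x': {q0} → {q5}.
Read 'z': {q5} → {q4}.
Read 'y': {q4} → {q0}.
Read 'x': {q0} → {q5}.
Read 'y': {q5} → ∅.
The set is empty and remains empty for the remaining 2 symbols.

∅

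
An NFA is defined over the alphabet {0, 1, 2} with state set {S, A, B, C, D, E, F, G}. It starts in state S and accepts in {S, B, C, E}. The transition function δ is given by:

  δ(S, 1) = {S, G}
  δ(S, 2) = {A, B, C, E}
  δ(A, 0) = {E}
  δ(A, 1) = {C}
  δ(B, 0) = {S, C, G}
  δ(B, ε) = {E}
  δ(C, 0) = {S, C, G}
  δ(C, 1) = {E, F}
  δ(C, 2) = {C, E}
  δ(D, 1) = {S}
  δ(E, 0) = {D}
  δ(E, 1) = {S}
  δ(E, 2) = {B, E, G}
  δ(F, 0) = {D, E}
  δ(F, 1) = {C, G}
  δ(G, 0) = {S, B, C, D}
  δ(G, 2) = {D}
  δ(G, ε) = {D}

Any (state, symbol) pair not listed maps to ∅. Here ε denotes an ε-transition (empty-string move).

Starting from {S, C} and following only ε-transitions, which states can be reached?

Begin with {S, C}.
No ε-moves leave this set, so the closure equals the set itself.

{S, C}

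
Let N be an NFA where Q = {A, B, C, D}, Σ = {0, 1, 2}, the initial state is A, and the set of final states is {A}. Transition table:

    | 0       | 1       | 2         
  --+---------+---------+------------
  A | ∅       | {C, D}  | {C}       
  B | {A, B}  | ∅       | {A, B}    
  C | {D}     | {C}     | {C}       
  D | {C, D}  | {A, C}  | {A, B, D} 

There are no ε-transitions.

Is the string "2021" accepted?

Start in {A}.
Read '2': {A} → {C}.
Read '0': {C} → {D}.
Read '2': {D} → {A, B, D}.
Read '1': {A, B, D} → {A, C, D}.
The final set {A, C, D} contains the accepting state A.

Yes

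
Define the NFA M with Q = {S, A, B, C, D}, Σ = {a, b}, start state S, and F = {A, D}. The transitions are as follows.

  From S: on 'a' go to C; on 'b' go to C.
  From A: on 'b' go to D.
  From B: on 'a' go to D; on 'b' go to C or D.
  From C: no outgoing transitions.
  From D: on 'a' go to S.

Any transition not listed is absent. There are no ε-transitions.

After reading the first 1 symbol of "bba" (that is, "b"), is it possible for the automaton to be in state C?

Start in {S}.
Read 'b': {S} → {C}.
State C is in {C}.

Yes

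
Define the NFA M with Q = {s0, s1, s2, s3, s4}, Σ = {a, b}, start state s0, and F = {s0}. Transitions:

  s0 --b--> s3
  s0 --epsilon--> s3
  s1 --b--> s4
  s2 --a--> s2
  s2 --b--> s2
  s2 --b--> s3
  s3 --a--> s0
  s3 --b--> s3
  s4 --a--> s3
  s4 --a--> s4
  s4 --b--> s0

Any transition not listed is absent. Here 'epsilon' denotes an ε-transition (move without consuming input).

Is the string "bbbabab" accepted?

No

Start: ε-closure({s0}) = {s0, s3}.
Read 'b': s0→{s3}, s3→{s3}; now {s3}.
Read 'b': s3→{s3}; now {s3}.
Read 'b': s3→{s3}; now {s3}.
Read 'a': s3→{s0}; union {s0}; ε-closure = {s0, s3}.
Read 'b': s0→{s3}, s3→{s3}; now {s3}.
Read 'a': s3→{s0}; union {s0}; ε-closure = {s0, s3}.
Read 'b': s0→{s3}, s3→{s3}; now {s3}.
The final set {s3} contains no accepting state.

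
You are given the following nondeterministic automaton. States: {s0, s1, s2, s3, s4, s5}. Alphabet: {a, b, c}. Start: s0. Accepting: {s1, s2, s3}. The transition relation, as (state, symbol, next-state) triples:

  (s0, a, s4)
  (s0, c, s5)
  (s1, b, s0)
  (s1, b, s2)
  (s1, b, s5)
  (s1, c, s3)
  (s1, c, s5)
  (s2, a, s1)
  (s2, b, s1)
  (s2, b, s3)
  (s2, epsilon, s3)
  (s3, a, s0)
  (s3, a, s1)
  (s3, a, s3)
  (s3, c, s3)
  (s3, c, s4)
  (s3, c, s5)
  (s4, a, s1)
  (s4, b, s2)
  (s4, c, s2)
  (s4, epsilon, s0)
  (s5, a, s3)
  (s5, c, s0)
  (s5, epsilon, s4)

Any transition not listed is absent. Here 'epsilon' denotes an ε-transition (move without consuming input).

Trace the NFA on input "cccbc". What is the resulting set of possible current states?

{s0, s3, s4, s5}

Start in {s0}.
Read 'c': s0→{s5}; union {s5}; ε-closure = {s0, s4, s5}.
Read 'c': s0→{s5}, s4→{s2}, s5→{s0}; union {s0, s2, s5}; ε-closure = {s0, s2, s3, s4, s5}.
Read 'c': s0→{s5}, s2→∅, s3→{s3, s4, s5}, s4→{s2}, s5→{s0}; now {s0, s2, s3, s4, s5}.
Read 'b': s0→∅, s2→{s1, s3}, s3→∅, s4→{s2}, s5→∅; now {s1, s2, s3}.
Read 'c': s1→{s3, s5}, s2→∅, s3→{s3, s4, s5}; union {s3, s4, s5}; ε-closure = {s0, s3, s4, s5}.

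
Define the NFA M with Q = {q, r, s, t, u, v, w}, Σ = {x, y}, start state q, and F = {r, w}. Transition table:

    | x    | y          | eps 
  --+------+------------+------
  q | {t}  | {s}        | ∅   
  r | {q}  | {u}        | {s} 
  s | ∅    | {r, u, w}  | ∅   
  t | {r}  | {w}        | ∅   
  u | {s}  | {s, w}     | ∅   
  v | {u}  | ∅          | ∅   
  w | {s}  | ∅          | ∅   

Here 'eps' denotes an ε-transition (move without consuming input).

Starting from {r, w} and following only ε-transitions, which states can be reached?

{r, s, w}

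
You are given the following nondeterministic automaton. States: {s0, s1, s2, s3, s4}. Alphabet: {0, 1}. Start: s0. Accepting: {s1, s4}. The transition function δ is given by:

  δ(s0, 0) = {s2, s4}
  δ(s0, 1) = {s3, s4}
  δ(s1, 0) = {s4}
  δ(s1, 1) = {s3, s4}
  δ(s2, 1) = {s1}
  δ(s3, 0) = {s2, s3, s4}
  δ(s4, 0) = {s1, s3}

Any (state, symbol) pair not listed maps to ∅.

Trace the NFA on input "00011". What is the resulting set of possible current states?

{s3, s4}

Start in {s0}.
Read '0': s0→{s2, s4}; now {s2, s4}.
Read '0': s2→∅, s4→{s1, s3}; now {s1, s3}.
Read '0': s1→{s4}, s3→{s2, s3, s4}; now {s2, s3, s4}.
Read '1': s2→{s1}, s3→∅, s4→∅; now {s1}.
Read '1': s1→{s3, s4}; now {s3, s4}.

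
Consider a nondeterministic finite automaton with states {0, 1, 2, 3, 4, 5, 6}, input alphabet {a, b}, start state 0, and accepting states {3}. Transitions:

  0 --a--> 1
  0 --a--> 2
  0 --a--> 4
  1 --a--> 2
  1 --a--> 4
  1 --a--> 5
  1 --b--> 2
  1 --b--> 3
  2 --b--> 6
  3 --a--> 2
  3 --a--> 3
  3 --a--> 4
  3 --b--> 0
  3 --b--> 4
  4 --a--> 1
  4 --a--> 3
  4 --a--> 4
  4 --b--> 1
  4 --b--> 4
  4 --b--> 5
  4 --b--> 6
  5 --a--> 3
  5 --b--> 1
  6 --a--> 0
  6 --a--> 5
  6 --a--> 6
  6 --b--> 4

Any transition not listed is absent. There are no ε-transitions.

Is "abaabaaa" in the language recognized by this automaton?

Yes

Start in {0}.
Read 'a': 0→{1, 2, 4}; now {1, 2, 4}.
Read 'b': 1→{2, 3}, 2→{6}, 4→{1, 4, 5, 6}; now {1, 2, 3, 4, 5, 6}.
Read 'a': 1→{2, 4, 5}, 2→∅, 3→{2, 3, 4}, 4→{1, 3, 4}, 5→{3}, 6→{0, 5, 6}; now {0, 1, 2, 3, 4, 5, 6}.
Read 'a': 0→{1, 2, 4}, 1→{2, 4, 5}, 2→∅, 3→{2, 3, 4}, 4→{1, 3, 4}, 5→{3}, 6→{0, 5, 6}; now {0, 1, 2, 3, 4, 5, 6}.
Read 'b': 0→∅, 1→{2, 3}, 2→{6}, 3→{0, 4}, 4→{1, 4, 5, 6}, 5→{1}, 6→{4}; now {0, 1, 2, 3, 4, 5, 6}.
Read 'a': 0→{1, 2, 4}, 1→{2, 4, 5}, 2→∅, 3→{2, 3, 4}, 4→{1, 3, 4}, 5→{3}, 6→{0, 5, 6}; now {0, 1, 2, 3, 4, 5, 6}.
Read 'a': 0→{1, 2, 4}, 1→{2, 4, 5}, 2→∅, 3→{2, 3, 4}, 4→{1, 3, 4}, 5→{3}, 6→{0, 5, 6}; now {0, 1, 2, 3, 4, 5, 6}.
Read 'a': 0→{1, 2, 4}, 1→{2, 4, 5}, 2→∅, 3→{2, 3, 4}, 4→{1, 3, 4}, 5→{3}, 6→{0, 5, 6}; now {0, 1, 2, 3, 4, 5, 6}.
The final set {0, 1, 2, 3, 4, 5, 6} contains the accepting state 3.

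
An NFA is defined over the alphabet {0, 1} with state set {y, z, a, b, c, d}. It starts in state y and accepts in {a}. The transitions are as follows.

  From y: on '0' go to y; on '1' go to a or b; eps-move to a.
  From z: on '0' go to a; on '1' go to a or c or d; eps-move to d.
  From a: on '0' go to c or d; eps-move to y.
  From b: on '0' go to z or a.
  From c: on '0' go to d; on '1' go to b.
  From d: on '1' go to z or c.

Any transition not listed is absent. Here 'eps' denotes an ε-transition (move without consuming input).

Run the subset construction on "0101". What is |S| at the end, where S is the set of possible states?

6

Start: ε-closure({y}) = {y, a}.
Read '0': y→{y}, a→{c, d}; union {y, c, d}; ε-closure = {y, a, c, d}.
Read '1': y→{a, b}, a→∅, c→{b}, d→{z, c}; union {z, a, b, c}; ε-closure = {y, z, a, b, c, d}.
Read '0': y→{y}, z→{a}, a→{c, d}, b→{z, a}, c→{d}, d→∅; now {y, z, a, c, d}.
Read '1': y→{a, b}, z→{a, c, d}, a→∅, c→{b}, d→{z, c}; union {z, a, b, c, d}; ε-closure = {y, z, a, b, c, d}.
That set has 6 states.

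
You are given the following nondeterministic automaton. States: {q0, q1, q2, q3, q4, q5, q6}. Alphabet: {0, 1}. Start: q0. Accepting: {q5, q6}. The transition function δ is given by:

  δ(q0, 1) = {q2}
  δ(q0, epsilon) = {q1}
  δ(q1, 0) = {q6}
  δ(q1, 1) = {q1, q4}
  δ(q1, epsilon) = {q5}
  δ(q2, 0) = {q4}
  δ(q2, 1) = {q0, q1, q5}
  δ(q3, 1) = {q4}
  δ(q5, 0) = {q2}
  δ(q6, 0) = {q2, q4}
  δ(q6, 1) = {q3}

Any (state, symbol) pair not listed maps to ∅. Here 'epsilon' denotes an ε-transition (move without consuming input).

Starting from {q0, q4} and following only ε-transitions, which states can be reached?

Begin with {q0, q4}.
ε-move q0 → q1; add q1.
ε-move q1 → q5; add q5.

{q0, q1, q4, q5}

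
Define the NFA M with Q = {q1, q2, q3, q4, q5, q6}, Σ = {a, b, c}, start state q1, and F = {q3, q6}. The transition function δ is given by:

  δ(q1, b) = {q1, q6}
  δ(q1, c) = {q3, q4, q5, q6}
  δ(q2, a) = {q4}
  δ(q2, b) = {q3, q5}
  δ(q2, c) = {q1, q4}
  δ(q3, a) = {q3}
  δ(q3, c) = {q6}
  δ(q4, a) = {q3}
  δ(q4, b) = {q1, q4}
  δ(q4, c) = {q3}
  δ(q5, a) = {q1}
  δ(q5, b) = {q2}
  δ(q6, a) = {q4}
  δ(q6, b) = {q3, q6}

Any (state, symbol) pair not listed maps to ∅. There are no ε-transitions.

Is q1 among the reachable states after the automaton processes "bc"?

No

Start in {q1}.
Read 'b': q1→{q1, q6}; now {q1, q6}.
Read 'c': q1→{q3, q4, q5, q6}, q6→∅; now {q3, q4, q5, q6}.
State q1 is not in {q3, q4, q5, q6}.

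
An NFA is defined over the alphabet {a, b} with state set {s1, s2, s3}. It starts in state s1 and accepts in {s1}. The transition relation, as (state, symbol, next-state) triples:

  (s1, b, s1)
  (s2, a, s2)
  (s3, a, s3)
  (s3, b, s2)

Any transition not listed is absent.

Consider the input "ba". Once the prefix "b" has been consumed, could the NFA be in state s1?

Start in {s1}.
Read 'b': s1→{s1}; now {s1}.
State s1 is in {s1}.

Yes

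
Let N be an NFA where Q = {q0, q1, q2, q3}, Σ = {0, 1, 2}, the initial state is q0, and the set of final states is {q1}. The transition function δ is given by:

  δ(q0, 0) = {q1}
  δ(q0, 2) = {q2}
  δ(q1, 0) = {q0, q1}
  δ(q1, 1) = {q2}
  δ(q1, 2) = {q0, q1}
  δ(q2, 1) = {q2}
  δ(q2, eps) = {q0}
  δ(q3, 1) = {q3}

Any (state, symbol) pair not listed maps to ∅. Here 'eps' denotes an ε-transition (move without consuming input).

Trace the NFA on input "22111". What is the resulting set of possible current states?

Start in {q0}.
Read '2': {q0} → {q0, q2}.
Read '2': {q0, q2} → {q0, q2}.
Read '1': {q0, q2} → {q0, q2}.
Read '1': {q0, q2} → {q0, q2}.
Read '1': {q0, q2} → {q0, q2}.

{q0, q2}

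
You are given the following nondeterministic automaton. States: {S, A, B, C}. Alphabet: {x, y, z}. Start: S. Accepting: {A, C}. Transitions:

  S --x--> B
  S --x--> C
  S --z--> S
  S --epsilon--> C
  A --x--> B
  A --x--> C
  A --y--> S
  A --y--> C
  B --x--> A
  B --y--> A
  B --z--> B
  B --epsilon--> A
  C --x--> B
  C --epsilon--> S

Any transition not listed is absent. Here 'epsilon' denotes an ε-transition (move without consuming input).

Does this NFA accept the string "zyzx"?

No

Start: ε-closure({S}) = {S, C}.
Read 'z': {S, C} → {S, C}.
Read 'y': {S, C} → ∅.
The set is empty and remains empty for the remaining 2 symbols.
The final set ∅ contains no accepting state.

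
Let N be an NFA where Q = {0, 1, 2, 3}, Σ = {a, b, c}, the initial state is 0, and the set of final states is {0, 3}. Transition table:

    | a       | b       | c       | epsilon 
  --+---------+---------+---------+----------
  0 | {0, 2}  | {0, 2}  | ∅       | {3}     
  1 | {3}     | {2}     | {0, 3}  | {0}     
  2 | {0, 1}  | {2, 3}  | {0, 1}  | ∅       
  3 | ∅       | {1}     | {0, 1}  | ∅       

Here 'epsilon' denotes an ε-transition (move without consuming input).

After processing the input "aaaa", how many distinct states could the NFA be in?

Start: ε-closure({0}) = {0, 3}.
Read 'a': 0→{0, 2}, 3→∅; union {0, 2}; ε-closure = {0, 2, 3}.
Read 'a': 0→{0, 2}, 2→{0, 1}, 3→∅; union {0, 1, 2}; ε-closure = {0, 1, 2, 3}.
Read 'a': 0→{0, 2}, 1→{3}, 2→{0, 1}, 3→∅; now {0, 1, 2, 3}.
Read 'a': 0→{0, 2}, 1→{3}, 2→{0, 1}, 3→∅; now {0, 1, 2, 3}.
That set has 4 states.

4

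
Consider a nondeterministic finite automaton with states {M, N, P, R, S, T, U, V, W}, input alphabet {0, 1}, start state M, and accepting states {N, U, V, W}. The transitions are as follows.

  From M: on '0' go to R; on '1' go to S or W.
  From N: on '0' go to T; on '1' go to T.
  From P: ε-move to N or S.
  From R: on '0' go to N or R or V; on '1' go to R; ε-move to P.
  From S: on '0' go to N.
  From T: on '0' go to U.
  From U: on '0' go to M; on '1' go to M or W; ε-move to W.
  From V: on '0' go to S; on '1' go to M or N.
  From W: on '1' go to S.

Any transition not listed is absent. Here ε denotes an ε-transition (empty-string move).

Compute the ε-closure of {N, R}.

{N, P, R, S}

Begin with {N, R}.
ε-move R → P; add P.
ε-move P → S; add S.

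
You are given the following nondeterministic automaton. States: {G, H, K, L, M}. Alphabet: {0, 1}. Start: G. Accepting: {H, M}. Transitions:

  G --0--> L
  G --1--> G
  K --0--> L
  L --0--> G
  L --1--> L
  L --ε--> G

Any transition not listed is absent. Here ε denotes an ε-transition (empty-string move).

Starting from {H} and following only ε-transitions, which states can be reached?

{H}

Begin with {H}.
No ε-moves leave this set, so the closure equals the set itself.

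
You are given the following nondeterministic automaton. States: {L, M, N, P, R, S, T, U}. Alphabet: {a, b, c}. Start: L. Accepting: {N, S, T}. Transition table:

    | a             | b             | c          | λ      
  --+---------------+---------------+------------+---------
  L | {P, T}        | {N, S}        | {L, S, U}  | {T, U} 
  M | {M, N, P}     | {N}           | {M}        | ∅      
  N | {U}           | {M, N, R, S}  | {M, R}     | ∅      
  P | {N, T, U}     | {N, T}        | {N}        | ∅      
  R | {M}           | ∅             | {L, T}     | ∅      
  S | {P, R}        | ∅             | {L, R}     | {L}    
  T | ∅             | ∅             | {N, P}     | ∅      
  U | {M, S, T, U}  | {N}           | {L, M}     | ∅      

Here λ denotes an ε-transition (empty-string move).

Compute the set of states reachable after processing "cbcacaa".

{L, M, N, P, R, S, T, U}

Start: ε-closure({L}) = {L, T, U}.
Read 'c': L→{L, S, U}, T→{N, P}, U→{L, M}; union {L, M, N, P, S, U}; ε-closure = {L, M, N, P, S, T, U}.
Read 'b': L→{N, S}, M→{N}, N→{M, N, R, S}, P→{N, T}, S→∅, T→∅, U→{N}; union {M, N, R, S, T}; ε-closure = {L, M, N, R, S, T, U}.
Read 'c': L→{L, S, U}, M→{M}, N→{M, R}, R→{L, T}, S→{L, R}, T→{N, P}, U→{L, M}; now {L, M, N, P, R, S, T, U}.
Read 'a': L→{P, T}, M→{M, N, P}, N→{U}, P→{N, T, U}, R→{M}, S→{P, R}, T→∅, U→{M, S, T, U}; union {M, N, P, R, S, T, U}; ε-closure = {L, M, N, P, R, S, T, U}.
Read 'c': L→{L, S, U}, M→{M}, N→{M, R}, P→{N}, R→{L, T}, S→{L, R}, T→{N, P}, U→{L, M}; now {L, M, N, P, R, S, T, U}.
Read 'a': L→{P, T}, M→{M, N, P}, N→{U}, P→{N, T, U}, R→{M}, S→{P, R}, T→∅, U→{M, S, T, U}; union {M, N, P, R, S, T, U}; ε-closure = {L, M, N, P, R, S, T, U}.
Read 'a': L→{P, T}, M→{M, N, P}, N→{U}, P→{N, T, U}, R→{M}, S→{P, R}, T→∅, U→{M, S, T, U}; union {M, N, P, R, S, T, U}; ε-closure = {L, M, N, P, R, S, T, U}.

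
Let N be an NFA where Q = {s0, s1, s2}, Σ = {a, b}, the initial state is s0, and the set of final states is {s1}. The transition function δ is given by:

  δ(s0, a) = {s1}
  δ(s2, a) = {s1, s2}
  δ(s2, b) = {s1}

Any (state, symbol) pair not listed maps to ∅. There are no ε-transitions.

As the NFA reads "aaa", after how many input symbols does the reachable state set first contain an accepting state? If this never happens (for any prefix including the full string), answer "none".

Start in {s0}.
Read 'a': {s0} → {s1}.
None of the earlier sets intersect F, but {s1} does.

1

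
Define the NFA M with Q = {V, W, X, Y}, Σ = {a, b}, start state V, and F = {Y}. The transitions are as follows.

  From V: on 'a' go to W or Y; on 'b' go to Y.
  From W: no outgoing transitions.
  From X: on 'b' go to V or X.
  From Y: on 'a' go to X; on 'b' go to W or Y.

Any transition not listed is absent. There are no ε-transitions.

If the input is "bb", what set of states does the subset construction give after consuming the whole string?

{W, Y}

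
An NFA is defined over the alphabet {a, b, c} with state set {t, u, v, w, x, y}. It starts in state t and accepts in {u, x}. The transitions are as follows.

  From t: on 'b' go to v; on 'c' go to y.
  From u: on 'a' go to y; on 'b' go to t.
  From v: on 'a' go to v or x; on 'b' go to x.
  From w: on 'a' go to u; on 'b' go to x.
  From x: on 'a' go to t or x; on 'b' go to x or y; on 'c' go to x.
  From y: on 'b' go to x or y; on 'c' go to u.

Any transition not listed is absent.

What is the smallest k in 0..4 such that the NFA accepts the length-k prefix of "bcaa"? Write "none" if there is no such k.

Start in {t}.
Read 'b': t→{v}; now {v}.
Read 'c': v→∅; now ∅.
The set is empty and remains empty for the remaining 2 symbols.
No reachable set along the way intersects F.

none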